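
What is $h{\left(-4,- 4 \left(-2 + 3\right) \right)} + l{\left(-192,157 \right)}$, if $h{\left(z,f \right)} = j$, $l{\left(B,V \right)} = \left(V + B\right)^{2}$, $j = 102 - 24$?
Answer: $1303$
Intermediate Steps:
$j = 78$
$l{\left(B,V \right)} = \left(B + V\right)^{2}$
$h{\left(z,f \right)} = 78$
$h{\left(-4,- 4 \left(-2 + 3\right) \right)} + l{\left(-192,157 \right)} = 78 + \left(-192 + 157\right)^{2} = 78 + \left(-35\right)^{2} = 78 + 1225 = 1303$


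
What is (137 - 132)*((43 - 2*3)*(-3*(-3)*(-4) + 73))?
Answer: 6845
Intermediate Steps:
(137 - 132)*((43 - 2*3)*(-3*(-3)*(-4) + 73)) = 5*((43 - 6)*(9*(-4) + 73)) = 5*(37*(-36 + 73)) = 5*(37*37) = 5*1369 = 6845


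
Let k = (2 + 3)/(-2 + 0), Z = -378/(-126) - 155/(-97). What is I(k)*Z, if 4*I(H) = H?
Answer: -1115/388 ≈ -2.8737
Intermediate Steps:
Z = 446/97 (Z = -378*(-1/126) - 155*(-1/97) = 3 + 155/97 = 446/97 ≈ 4.5979)
k = -5/2 (k = 5/(-2) = 5*(-1/2) = -5/2 ≈ -2.5000)
I(H) = H/4
I(k)*Z = ((1/4)*(-5/2))*(446/97) = -5/8*446/97 = -1115/388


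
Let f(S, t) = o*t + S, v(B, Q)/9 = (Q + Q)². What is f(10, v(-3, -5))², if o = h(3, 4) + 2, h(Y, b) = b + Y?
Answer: 65772100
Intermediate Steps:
h(Y, b) = Y + b
o = 9 (o = (3 + 4) + 2 = 7 + 2 = 9)
v(B, Q) = 36*Q² (v(B, Q) = 9*(Q + Q)² = 9*(2*Q)² = 9*(4*Q²) = 36*Q²)
f(S, t) = S + 9*t (f(S, t) = 9*t + S = S + 9*t)
f(10, v(-3, -5))² = (10 + 9*(36*(-5)²))² = (10 + 9*(36*25))² = (10 + 9*900)² = (10 + 8100)² = 8110² = 65772100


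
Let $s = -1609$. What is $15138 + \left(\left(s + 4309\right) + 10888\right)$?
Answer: $28726$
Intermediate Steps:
$15138 + \left(\left(s + 4309\right) + 10888\right) = 15138 + \left(\left(-1609 + 4309\right) + 10888\right) = 15138 + \left(2700 + 10888\right) = 15138 + 13588 = 28726$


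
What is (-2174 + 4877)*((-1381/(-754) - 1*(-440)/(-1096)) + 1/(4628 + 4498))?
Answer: 23361195575/6042933 ≈ 3865.9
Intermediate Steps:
(-2174 + 4877)*((-1381/(-754) - 1*(-440)/(-1096)) + 1/(4628 + 4498)) = 2703*((-1381*(-1/754) + 440*(-1/1096)) + 1/9126) = 2703*((1381/754 - 55/137) + 1/9126) = 2703*(147727/103298 + 1/9126) = 2703*(25928075/18128799) = 23361195575/6042933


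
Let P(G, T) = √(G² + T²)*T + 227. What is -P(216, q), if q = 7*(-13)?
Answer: -227 + 91*√54937 ≈ 21102.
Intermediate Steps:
q = -91
P(G, T) = 227 + T*√(G² + T²) (P(G, T) = T*√(G² + T²) + 227 = 227 + T*√(G² + T²))
-P(216, q) = -(227 - 91*√(216² + (-91)²)) = -(227 - 91*√(46656 + 8281)) = -(227 - 91*√54937) = -227 + 91*√54937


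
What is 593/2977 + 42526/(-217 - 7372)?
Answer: -122099625/22592453 ≈ -5.4044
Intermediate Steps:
593/2977 + 42526/(-217 - 7372) = 593*(1/2977) + 42526/(-7589) = 593/2977 + 42526*(-1/7589) = 593/2977 - 42526/7589 = -122099625/22592453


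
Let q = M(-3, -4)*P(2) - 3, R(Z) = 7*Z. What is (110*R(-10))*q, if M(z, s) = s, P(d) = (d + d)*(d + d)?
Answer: 515900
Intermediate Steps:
P(d) = 4*d² (P(d) = (2*d)*(2*d) = 4*d²)
q = -67 (q = -16*2² - 3 = -16*4 - 3 = -4*16 - 3 = -64 - 3 = -67)
(110*R(-10))*q = (110*(7*(-10)))*(-67) = (110*(-70))*(-67) = -7700*(-67) = 515900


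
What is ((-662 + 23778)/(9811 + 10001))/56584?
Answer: 5779/280260552 ≈ 2.0620e-5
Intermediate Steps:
((-662 + 23778)/(9811 + 10001))/56584 = (23116/19812)*(1/56584) = (23116*(1/19812))*(1/56584) = (5779/4953)*(1/56584) = 5779/280260552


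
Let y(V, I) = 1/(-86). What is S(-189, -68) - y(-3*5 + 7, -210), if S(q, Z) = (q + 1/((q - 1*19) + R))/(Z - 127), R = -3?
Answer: 694165/707694 ≈ 0.98088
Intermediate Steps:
S(q, Z) = (q + 1/(-22 + q))/(-127 + Z) (S(q, Z) = (q + 1/((q - 1*19) - 3))/(Z - 127) = (q + 1/((q - 19) - 3))/(-127 + Z) = (q + 1/((-19 + q) - 3))/(-127 + Z) = (q + 1/(-22 + q))/(-127 + Z))
y(V, I) = -1/86
S(-189, -68) - y(-3*5 + 7, -210) = (1 + (-189)**2 - 22*(-189))/(2794 - 127*(-189) - 22*(-68) - 68*(-189)) - 1*(-1/86) = (1 + 35721 + 4158)/(2794 + 24003 + 1496 + 12852) + 1/86 = 39880/41145 + 1/86 = (1/41145)*39880 + 1/86 = 7976/8229 + 1/86 = 694165/707694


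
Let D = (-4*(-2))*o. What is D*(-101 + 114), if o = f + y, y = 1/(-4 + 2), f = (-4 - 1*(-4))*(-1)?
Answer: -52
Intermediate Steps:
f = 0 (f = (-4 + 4)*(-1) = 0*(-1) = 0)
y = -1/2 (y = 1/(-2) = -1/2 ≈ -0.50000)
o = -1/2 (o = 0 - 1/2 = -1/2 ≈ -0.50000)
D = -4 (D = -4*(-2)*(-1/2) = 8*(-1/2) = -4)
D*(-101 + 114) = -4*(-101 + 114) = -4*13 = -52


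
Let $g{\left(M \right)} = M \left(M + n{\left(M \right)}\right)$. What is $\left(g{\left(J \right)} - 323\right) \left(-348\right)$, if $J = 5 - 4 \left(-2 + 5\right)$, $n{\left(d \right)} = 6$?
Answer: $109968$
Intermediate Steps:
$J = -7$ ($J = 5 - 12 = -7$)
$g{\left(M \right)} = M \left(6 + M\right)$ ($g{\left(M \right)} = M \left(M + 6\right) = M \left(6 + M\right)$)
$\left(g{\left(J \right)} - 323\right) \left(-348\right) = \left(- 7 \left(6 - 7\right) - 323\right) \left(-348\right) = \left(\left(-7\right) \left(-1\right) - 323\right) \left(-348\right) = \left(7 - 323\right) \left(-348\right) = \left(-316\right) \left(-348\right) = 109968$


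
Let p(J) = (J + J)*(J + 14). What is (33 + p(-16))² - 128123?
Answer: -118714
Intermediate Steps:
p(J) = 2*J*(14 + J) (p(J) = (2*J)*(14 + J) = 2*J*(14 + J))
(33 + p(-16))² - 128123 = (33 + 2*(-16)*(14 - 16))² - 128123 = (33 + 2*(-16)*(-2))² - 128123 = (33 + 64)² - 128123 = 97² - 128123 = 9409 - 128123 = -118714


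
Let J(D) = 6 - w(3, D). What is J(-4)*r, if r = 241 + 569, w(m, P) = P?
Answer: 8100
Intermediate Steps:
J(D) = 6 - D
r = 810
J(-4)*r = (6 - 1*(-4))*810 = (6 + 4)*810 = 10*810 = 8100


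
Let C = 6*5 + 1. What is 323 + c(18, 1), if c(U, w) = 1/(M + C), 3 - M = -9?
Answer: 13890/43 ≈ 323.02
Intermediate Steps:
M = 12 (M = 3 - 1*(-9) = 3 + 9 = 12)
C = 31 (C = 30 + 1 = 31)
c(U, w) = 1/43 (c(U, w) = 1/(12 + 31) = 1/43)
323 + c(18, 1) = 323 + 1/43 = 13890/43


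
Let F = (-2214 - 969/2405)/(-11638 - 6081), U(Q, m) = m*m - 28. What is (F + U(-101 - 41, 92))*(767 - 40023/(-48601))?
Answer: 2683081689452631282/414218498239 ≈ 6.4775e+6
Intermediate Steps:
U(Q, m) = -28 + m² (U(Q, m) = m² - 28 = -28 + m²)
F = 5325639/42614195 (F = (-2214 - 969*1/2405)/(-17719) = (-2214 - 969/2405)*(-1/17719) = -5325639/2405*(-1/17719) = 5325639/42614195 ≈ 0.12497)
(F + U(-101 - 41, 92))*(767 - 40023/(-48601)) = (5325639/42614195 + (-28 + 92²))*(767 - 40023/(-48601)) = (5325639/42614195 + (-28 + 8464))*(767 - 40023*(-1/48601)) = (5325639/42614195 + 8436)*(767 + 40023/48601) = (359498674659/42614195)*(37316990/48601) = 2683081689452631282/414218498239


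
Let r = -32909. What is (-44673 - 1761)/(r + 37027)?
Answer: -327/29 ≈ -11.276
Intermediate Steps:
(-44673 - 1761)/(r + 37027) = (-44673 - 1761)/(-32909 + 37027) = -46434/4118 = -46434*1/4118 = -327/29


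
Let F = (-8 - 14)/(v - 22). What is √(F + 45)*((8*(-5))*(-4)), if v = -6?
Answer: 80*√8974/7 ≈ 1082.6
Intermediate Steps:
F = 11/14 (F = (-8 - 14)/(-6 - 22) = -22/(-28) = -22*(-1/28) = 11/14 ≈ 0.78571)
√(F + 45)*((8*(-5))*(-4)) = √(11/14 + 45)*((8*(-5))*(-4)) = √(641/14)*(-40*(-4)) = (√8974/14)*160 = 80*√8974/7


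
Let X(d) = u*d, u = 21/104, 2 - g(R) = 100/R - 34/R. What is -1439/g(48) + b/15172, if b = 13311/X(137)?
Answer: -41874173534/18187435 ≈ -2302.4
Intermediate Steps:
g(R) = 2 - 66/R (g(R) = 2 - (100/R - 34/R) = 2 - 66/R)
u = 21/104 (u = 21*(1/104) = 21/104 ≈ 0.20192)
X(d) = 21*d/104
b = 461448/959 (b = 13311/(((21/104)*137)) = 13311/(2877/104) = 13311*(104/2877) = 461448/959 ≈ 481.18)
-1439/g(48) + b/15172 = -1439/(2 - 66/48) + (461448/959)/15172 = -1439/(2 - 66*1/48) + (461448/959)*(1/15172) = -1439/(2 - 11/8) + 115362/3637487 = -1439/5/8 + 115362/3637487 = -1439*8/5 + 115362/3637487 = -11512/5 + 115362/3637487 = -41874173534/18187435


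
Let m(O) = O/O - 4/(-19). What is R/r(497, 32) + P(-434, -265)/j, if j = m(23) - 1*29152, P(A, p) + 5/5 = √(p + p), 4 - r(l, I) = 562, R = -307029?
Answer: 56684209229/103018890 - 19*I*√530/553865 ≈ 550.23 - 0.00078975*I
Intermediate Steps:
r(l, I) = -558 (r(l, I) = 4 - 1*562 = 4 - 562 = -558)
m(O) = 23/19 (m(O) = 1 - 4*(-1/19) = 1 + 4/19 = 23/19)
P(A, p) = -1 + √2*√p (P(A, p) = -1 + √(p + p) = -1 + √(2*p) = -1 + √2*√p)
j = -553865/19 (j = 23/19 - 1*29152 = 23/19 - 29152 = -553865/19 ≈ -29151.)
R/r(497, 32) + P(-434, -265)/j = -307029/(-558) + (-1 + √2*√(-265))/(-553865/19) = -307029*(-1/558) + (-1 + √2*(I*√265))*(-19/553865) = 102343/186 + (-1 + I*√530)*(-19/553865) = 102343/186 + (19/553865 - 19*I*√530/553865) = 56684209229/103018890 - 19*I*√530/553865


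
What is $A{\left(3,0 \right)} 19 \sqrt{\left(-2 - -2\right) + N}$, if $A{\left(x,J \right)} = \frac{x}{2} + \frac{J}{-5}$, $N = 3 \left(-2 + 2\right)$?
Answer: $0$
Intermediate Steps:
$N = 0$ ($N = 3 \cdot 0 = 0$)
$A{\left(x,J \right)} = \frac{x}{2} - \frac{J}{5}$ ($A{\left(x,J \right)} = x \frac{1}{2} + J \left(- \frac{1}{5}\right) = \frac{x}{2} - \frac{J}{5}$)
$A{\left(3,0 \right)} 19 \sqrt{\left(-2 - -2\right) + N} = \left(\frac{1}{2} \cdot 3 - 0\right) 19 \sqrt{\left(-2 - -2\right) + 0} = \left(\frac{3}{2} + 0\right) 19 \sqrt{\left(-2 + 2\right) + 0} = \frac{3}{2} \cdot 19 \sqrt{0 + 0} = \frac{57 \sqrt{0}}{2} = \frac{57}{2} \cdot 0 = 0$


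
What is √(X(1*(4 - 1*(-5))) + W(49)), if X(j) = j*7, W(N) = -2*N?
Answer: I*√35 ≈ 5.9161*I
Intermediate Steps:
X(j) = 7*j
√(X(1*(4 - 1*(-5))) + W(49)) = √(7*(1*(4 - 1*(-5))) - 2*49) = √(7*(1*(4 + 5)) - 98) = √(7*(1*9) - 98) = √(7*9 - 98) = √(63 - 98) = √(-35) = I*√35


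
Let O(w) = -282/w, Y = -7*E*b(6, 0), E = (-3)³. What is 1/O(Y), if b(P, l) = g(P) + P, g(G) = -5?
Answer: -63/94 ≈ -0.67021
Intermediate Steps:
E = -27
b(P, l) = -5 + P
Y = 189 (Y = -7*(-27)*(-5 + 6) = -(-189) = -1*(-189) = 189)
1/O(Y) = 1/(-282/189) = 1/(-282*1/189) = 1/(-94/63) = -63/94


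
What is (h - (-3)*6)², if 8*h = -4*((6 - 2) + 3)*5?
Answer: ¼ ≈ 0.25000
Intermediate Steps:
h = -35/2 (h = (-4*((6 - 2) + 3)*5)/8 = (-4*(4 + 3)*5)/8 = (-28*5)/8 = (-4*35)/8 = (⅛)*(-140) = -35/2 ≈ -17.500)
(h - (-3)*6)² = (-35/2 - (-3)*6)² = (-35/2 - 3*(-6))² = (-35/2 + 18)² = (½)² = ¼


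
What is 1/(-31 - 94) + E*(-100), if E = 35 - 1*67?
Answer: 399999/125 ≈ 3200.0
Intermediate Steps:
E = -32 (E = 35 - 67 = -32)
1/(-31 - 94) + E*(-100) = 1/(-31 - 94) - 32*(-100) = 1/(-125) + 3200 = -1/125 + 3200 = 399999/125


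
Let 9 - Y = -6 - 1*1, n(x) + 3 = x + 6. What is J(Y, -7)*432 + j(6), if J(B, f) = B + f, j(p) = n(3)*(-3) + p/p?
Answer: 3871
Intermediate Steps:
n(x) = 3 + x (n(x) = -3 + (x + 6) = -3 + (6 + x) = 3 + x)
j(p) = -17 (j(p) = (3 + 3)*(-3) + p/p = 6*(-3) + 1 = -18 + 1 = -17)
Y = 16 (Y = 9 - (-6 - 1*1) = 9 - (-6 - 1) = 9 - 1*(-7) = 9 + 7 = 16)
J(Y, -7)*432 + j(6) = (16 - 7)*432 - 17 = 9*432 - 17 = 3888 - 17 = 3871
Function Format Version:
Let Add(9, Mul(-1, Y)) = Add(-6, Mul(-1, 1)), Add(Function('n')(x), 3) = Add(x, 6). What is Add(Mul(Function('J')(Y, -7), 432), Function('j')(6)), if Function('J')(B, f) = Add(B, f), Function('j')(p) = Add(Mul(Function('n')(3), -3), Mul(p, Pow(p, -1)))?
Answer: 3871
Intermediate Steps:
Function('n')(x) = Add(3, x) (Function('n')(x) = Add(-3, Add(x, 6)) = Add(-3, Add(6, x)) = Add(3, x))
Function('j')(p) = -17 (Function('j')(p) = Add(Mul(Add(3, 3), -3), Mul(p, Pow(p, -1))) = Add(Mul(6, -3), 1) = Add(-18, 1) = -17)
Y = 16 (Y = Add(9, Mul(-1, Add(-6, Mul(-1, 1)))) = Add(9, Mul(-1, Add(-6, -1))) = Add(9, Mul(-1, -7)) = Add(9, 7) = 16)
Add(Mul(Function('J')(Y, -7), 432), Function('j')(6)) = Add(Mul(Add(16, -7), 432), -17) = Add(Mul(9, 432), -17) = Add(3888, -17) = 3871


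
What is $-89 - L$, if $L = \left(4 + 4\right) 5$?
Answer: $-129$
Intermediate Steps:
$L = 40$ ($L = 8 \cdot 5 = 40$)
$-89 - L = -89 - 40 = -129$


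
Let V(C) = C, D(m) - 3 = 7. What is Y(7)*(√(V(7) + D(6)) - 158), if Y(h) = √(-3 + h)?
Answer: -316 + 2*√17 ≈ -307.75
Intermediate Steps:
D(m) = 10 (D(m) = 3 + 7 = 10)
Y(7)*(√(V(7) + D(6)) - 158) = √(-3 + 7)*(√(7 + 10) - 158) = √4*(√17 - 158) = 2*(-158 + √17) = -316 + 2*√17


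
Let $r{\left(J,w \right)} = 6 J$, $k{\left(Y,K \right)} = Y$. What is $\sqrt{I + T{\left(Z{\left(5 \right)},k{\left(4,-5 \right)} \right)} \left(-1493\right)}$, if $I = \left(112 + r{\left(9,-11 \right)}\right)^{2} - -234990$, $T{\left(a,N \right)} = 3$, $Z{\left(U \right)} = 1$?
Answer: $\sqrt{258067} \approx 508.0$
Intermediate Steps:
$I = 262546$ ($I = \left(112 + 6 \cdot 9\right)^{2} - -234990 = \left(112 + 54\right)^{2} + 234990 = 166^{2} + 234990 = 27556 + 234990 = 262546$)
$\sqrt{I + T{\left(Z{\left(5 \right)},k{\left(4,-5 \right)} \right)} \left(-1493\right)} = \sqrt{262546 + 3 \left(-1493\right)} = \sqrt{262546 - 4479} = \sqrt{258067}$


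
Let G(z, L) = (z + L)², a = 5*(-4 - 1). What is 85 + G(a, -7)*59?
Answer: 60501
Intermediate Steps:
a = -25 (a = 5*(-5) = -25)
G(z, L) = (L + z)²
85 + G(a, -7)*59 = 85 + (-7 - 25)²*59 = 85 + (-32)²*59 = 85 + 1024*59 = 85 + 60416 = 60501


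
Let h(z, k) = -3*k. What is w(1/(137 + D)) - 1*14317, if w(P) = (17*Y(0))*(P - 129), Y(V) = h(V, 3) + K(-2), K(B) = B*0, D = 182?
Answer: 1728827/319 ≈ 5419.5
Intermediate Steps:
K(B) = 0
Y(V) = -9 (Y(V) = -3*3 + 0 = -9 + 0 = -9)
w(P) = 19737 - 153*P (w(P) = (17*(-9))*(P - 129) = -153*(-129 + P) = 19737 - 153*P)
w(1/(137 + D)) - 1*14317 = (19737 - 153/(137 + 182)) - 1*14317 = (19737 - 153/319) - 14317 = 6295950/319 - 14317 = 1728827/319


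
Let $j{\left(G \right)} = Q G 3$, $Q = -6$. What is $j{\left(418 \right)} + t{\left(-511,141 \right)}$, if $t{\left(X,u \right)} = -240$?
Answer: $-7764$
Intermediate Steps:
$j{\left(G \right)} = - 18 G$ ($j{\left(G \right)} = - 6 G 3 = - 18 G$)
$j{\left(418 \right)} + t{\left(-511,141 \right)} = \left(-18\right) 418 - 240 = -7524 - 240 = -7764$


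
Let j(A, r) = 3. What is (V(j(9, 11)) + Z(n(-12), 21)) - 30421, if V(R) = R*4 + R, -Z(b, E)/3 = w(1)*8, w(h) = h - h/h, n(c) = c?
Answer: -30406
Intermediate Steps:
w(h) = -1 + h (w(h) = h - 1*1 = h - 1 = -1 + h)
Z(b, E) = 0 (Z(b, E) = -3*(-1 + 1)*8 = -0*8 = -3*0 = 0)
V(R) = 5*R (V(R) = 4*R + R = 5*R)
(V(j(9, 11)) + Z(n(-12), 21)) - 30421 = (5*3 + 0) - 30421 = (15 + 0) - 30421 = 15 - 30421 = -30406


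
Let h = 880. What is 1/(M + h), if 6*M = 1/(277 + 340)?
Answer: 3702/3257761 ≈ 0.0011364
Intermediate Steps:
M = 1/3702 (M = 1/(6*(277 + 340)) = (⅙)/617 = (⅙)*(1/617) = 1/3702 ≈ 0.00027012)
1/(M + h) = 1/(1/3702 + 880) = 1/(3257761/3702) = 3702/3257761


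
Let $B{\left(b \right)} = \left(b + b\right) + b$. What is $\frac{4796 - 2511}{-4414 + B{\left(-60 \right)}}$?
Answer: $- \frac{2285}{4594} \approx -0.49739$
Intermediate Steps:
$B{\left(b \right)} = 3 b$ ($B{\left(b \right)} = 2 b + b = 3 b$)
$\frac{4796 - 2511}{-4414 + B{\left(-60 \right)}} = \frac{4796 - 2511}{-4414 + 3 \left(-60\right)} = \frac{2285}{-4414 - 180} = \frac{2285}{-4594} = 2285 \left(- \frac{1}{4594}\right) = - \frac{2285}{4594}$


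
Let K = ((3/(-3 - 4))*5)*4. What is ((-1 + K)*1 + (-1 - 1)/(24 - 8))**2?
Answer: 294849/3136 ≈ 94.021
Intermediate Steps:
K = -60/7 (K = ((3/(-7))*5)*4 = ((3*(-1/7))*5)*4 = -3/7*5*4 = -15/7*4 = -60/7 ≈ -8.5714)
((-1 + K)*1 + (-1 - 1)/(24 - 8))**2 = ((-1 - 60/7)*1 + (-1 - 1)/(24 - 8))**2 = (-67/7*1 - 2/16)**2 = (-67/7 - 2*1/16)**2 = (-67/7 - 1/8)**2 = (-543/56)**2 = 294849/3136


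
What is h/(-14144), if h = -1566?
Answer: 783/7072 ≈ 0.11072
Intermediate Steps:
h/(-14144) = -1566/(-14144) = -1566*(-1/14144) = 783/7072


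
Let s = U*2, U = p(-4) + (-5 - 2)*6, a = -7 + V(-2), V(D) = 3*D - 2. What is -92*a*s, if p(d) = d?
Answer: -126960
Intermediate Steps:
V(D) = -2 + 3*D
a = -15 (a = -7 + (-2 + 3*(-2)) = -7 + (-2 - 6) = -7 - 8 = -15)
U = -46 (U = -4 + (-5 - 2)*6 = -4 - 7*6 = -4 - 42 = -46)
s = -92 (s = -46*2 = -92)
-92*a*s = -(-1380)*(-92) = -92*1380 = -126960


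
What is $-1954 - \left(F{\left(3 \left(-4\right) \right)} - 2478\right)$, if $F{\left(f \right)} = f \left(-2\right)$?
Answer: $500$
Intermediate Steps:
$F{\left(f \right)} = - 2 f$
$-1954 - \left(F{\left(3 \left(-4\right) \right)} - 2478\right) = -1954 - \left(- 2 \cdot 3 \left(-4\right) - 2478\right) = -1954 - \left(\left(-2\right) \left(-12\right) - 2478\right) = -1954 - \left(24 - 2478\right) = -1954 - -2454 = -1954 + 2454 = 500$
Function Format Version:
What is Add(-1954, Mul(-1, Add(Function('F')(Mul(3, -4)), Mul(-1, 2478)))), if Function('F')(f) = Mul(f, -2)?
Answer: 500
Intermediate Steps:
Function('F')(f) = Mul(-2, f)
Add(-1954, Mul(-1, Add(Function('F')(Mul(3, -4)), Mul(-1, 2478)))) = Add(-1954, Mul(-1, Add(Mul(-2, Mul(3, -4)), Mul(-1, 2478)))) = Add(-1954, Mul(-1, Add(Mul(-2, -12), -2478))) = Add(-1954, Mul(-1, Add(24, -2478))) = Add(-1954, Mul(-1, -2454)) = Add(-1954, 2454) = 500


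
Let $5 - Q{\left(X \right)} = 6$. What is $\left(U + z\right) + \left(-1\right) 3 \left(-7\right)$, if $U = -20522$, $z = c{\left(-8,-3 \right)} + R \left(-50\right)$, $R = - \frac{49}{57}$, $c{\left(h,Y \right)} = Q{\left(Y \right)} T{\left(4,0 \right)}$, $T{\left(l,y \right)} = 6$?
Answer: $- \frac{1166449}{57} \approx -20464.0$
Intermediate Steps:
$Q{\left(X \right)} = -1$ ($Q{\left(X \right)} = 5 - 6 = -1$)
$c{\left(h,Y \right)} = -6$ ($c{\left(h,Y \right)} = \left(-1\right) 6 = -6$)
$R = - \frac{49}{57}$ ($R = \left(-49\right) \frac{1}{57} = - \frac{49}{57} \approx -0.85965$)
$z = \frac{2108}{57}$ ($z = -6 - - \frac{2450}{57} = -6 + \frac{2450}{57} = \frac{2108}{57} \approx 36.982$)
$\left(U + z\right) + \left(-1\right) 3 \left(-7\right) = \left(-20522 + \frac{2108}{57}\right) + \left(-1\right) 3 \left(-7\right) = - \frac{1167646}{57} - -21 = - \frac{1167646}{57} + 21 = - \frac{1166449}{57}$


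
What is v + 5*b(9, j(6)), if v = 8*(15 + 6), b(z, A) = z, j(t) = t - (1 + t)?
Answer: 213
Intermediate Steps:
j(t) = -1 (j(t) = t + (-1 - t) = -1)
v = 168 (v = 8*21 = 168)
v + 5*b(9, j(6)) = 168 + 5*9 = 168 + 45 = 213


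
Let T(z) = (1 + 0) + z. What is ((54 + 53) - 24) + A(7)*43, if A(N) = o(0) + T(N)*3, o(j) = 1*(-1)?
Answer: 1072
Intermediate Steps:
T(z) = 1 + z
o(j) = -1
A(N) = 2 + 3*N (A(N) = -1 + (1 + N)*3 = -1 + (3 + 3*N) = 2 + 3*N)
((54 + 53) - 24) + A(7)*43 = ((54 + 53) - 24) + (2 + 3*7)*43 = (107 - 24) + (2 + 21)*43 = 83 + 23*43 = 83 + 989 = 1072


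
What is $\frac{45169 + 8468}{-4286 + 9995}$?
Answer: $\frac{17879}{1903} \approx 9.3952$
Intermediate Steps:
$\frac{45169 + 8468}{-4286 + 9995} = \frac{53637}{5709} = 53637 \cdot \frac{1}{5709} = \frac{17879}{1903}$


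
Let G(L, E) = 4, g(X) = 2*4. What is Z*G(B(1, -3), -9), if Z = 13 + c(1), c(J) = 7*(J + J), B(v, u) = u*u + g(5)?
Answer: 108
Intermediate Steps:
g(X) = 8
B(v, u) = 8 + u² (B(v, u) = u*u + 8 = u² + 8 = 8 + u²)
c(J) = 14*J (c(J) = 7*(2*J) = 14*J)
Z = 27 (Z = 13 + 14*1 = 13 + 14 = 27)
Z*G(B(1, -3), -9) = 27*4 = 108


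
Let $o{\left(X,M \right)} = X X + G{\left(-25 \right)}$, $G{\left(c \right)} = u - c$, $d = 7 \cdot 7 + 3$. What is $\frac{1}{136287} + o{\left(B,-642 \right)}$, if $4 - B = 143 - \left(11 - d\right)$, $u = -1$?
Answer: $\frac{4418969689}{136287} \approx 32424.0$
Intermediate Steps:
$d = 52$ ($d = 49 + 3 = 52$)
$G{\left(c \right)} = -1 - c$
$B = -180$ ($B = 4 - \left(143 - \left(11 - 52\right)\right) = 4 - \left(143 - -41\right) = 4 - \left(143 + 41\right) = 4 - 184 = -180$)
$o{\left(X,M \right)} = 24 + X^{2}$ ($o{\left(X,M \right)} = X X - -24 = X^{2} + \left(-1 + 25\right) = X^{2} + 24 = 24 + X^{2}$)
$\frac{1}{136287} + o{\left(B,-642 \right)} = \frac{1}{136287} + \left(24 + \left(-180\right)^{2}\right) = \frac{1}{136287} + \left(24 + 32400\right) = \frac{1}{136287} + 32424 = \frac{4418969689}{136287}$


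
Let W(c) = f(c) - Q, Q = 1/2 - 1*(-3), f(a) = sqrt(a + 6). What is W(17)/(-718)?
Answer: 7/1436 - sqrt(23)/718 ≈ -0.0018048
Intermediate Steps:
f(a) = sqrt(6 + a)
Q = 7/2 (Q = 1/2 + 3 = 7/2 ≈ 3.5000)
W(c) = -7/2 + sqrt(6 + c) (W(c) = sqrt(6 + c) - 1*7/2 = sqrt(6 + c) - 7/2 = -7/2 + sqrt(6 + c))
W(17)/(-718) = (-7/2 + sqrt(6 + 17))/(-718) = (-7/2 + sqrt(23))*(-1/718) = 7/1436 - sqrt(23)/718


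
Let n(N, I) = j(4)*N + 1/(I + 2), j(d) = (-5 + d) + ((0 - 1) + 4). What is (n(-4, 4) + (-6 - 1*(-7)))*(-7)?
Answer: 287/6 ≈ 47.833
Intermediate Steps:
j(d) = -2 + d (j(d) = (-5 + d) + (-1 + 4) = (-5 + d) + 3 = -2 + d)
n(N, I) = 1/(2 + I) + 2*N (n(N, I) = (-2 + 4)*N + 1/(I + 2) = 2*N + 1/(2 + I) = 1/(2 + I) + 2*N)
(n(-4, 4) + (-6 - 1*(-7)))*(-7) = ((1 + 4*(-4) + 2*4*(-4))/(2 + 4) + (-6 - 1*(-7)))*(-7) = ((1 - 16 - 32)/6 + (-6 + 7))*(-7) = ((1/6)*(-47) + 1)*(-7) = (-47/6 + 1)*(-7) = -41/6*(-7) = 287/6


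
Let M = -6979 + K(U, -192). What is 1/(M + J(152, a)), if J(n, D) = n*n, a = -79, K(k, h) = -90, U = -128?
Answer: 1/16035 ≈ 6.2364e-5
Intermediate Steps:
J(n, D) = n²
M = -7069 (M = -6979 - 90 = -7069)
1/(M + J(152, a)) = 1/(-7069 + 152²) = 1/(-7069 + 23104) = 1/16035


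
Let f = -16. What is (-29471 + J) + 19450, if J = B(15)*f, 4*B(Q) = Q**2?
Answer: -10921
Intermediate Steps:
B(Q) = Q**2/4
J = -900 (J = ((1/4)*15**2)*(-16) = ((1/4)*225)*(-16) = (225/4)*(-16) = -900)
(-29471 + J) + 19450 = (-29471 - 900) + 19450 = -30371 + 19450 = -10921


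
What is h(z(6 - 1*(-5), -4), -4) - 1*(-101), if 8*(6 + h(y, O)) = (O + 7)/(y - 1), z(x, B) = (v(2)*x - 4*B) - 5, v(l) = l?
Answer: 24323/256 ≈ 95.012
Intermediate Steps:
z(x, B) = -5 - 4*B + 2*x (z(x, B) = (2*x - 4*B) - 5 = (-4*B + 2*x) - 5 = -5 - 4*B + 2*x)
h(y, O) = -6 + (7 + O)/(8*(-1 + y)) (h(y, O) = -6 + ((O + 7)/(y - 1))/8 = -6 + ((7 + O)/(-1 + y))/8 = -6 + (7 + O)/(8*(-1 + y)))
h(z(6 - 1*(-5), -4), -4) - 1*(-101) = (55 - 4 - 48*(-5 - 4*(-4) + 2*(6 - 1*(-5))))/(8*(-1 + (-5 - 4*(-4) + 2*(6 - 1*(-5))))) - 1*(-101) = (55 - 4 - 48*(-5 + 16 + 2*(6 + 5)))/(8*(-1 + (-5 + 16 + 2*(6 + 5)))) + 101 = (55 - 4 - 48*(-5 + 16 + 2*11))/(8*(-1 + (-5 + 16 + 2*11))) + 101 = (55 - 4 - 48*(-5 + 16 + 22))/(8*(-1 + (-5 + 16 + 22))) + 101 = (55 - 4 - 48*33)/(8*(-1 + 33)) + 101 = (1/8)*(55 - 4 - 1584)/32 + 101 = (1/8)*(1/32)*(-1533) + 101 = -1533/256 + 101 = 24323/256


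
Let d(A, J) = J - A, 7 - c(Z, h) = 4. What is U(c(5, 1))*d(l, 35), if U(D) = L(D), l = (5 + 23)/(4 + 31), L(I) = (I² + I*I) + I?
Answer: 3591/5 ≈ 718.20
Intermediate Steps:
c(Z, h) = 3 (c(Z, h) = 7 - 1*4 = 7 - 4 = 3)
L(I) = I + 2*I² (L(I) = (I² + I²) + I = 2*I² + I = I + 2*I²)
l = ⅘ (l = 28/35 = 28*(1/35) = ⅘ ≈ 0.80000)
U(D) = D*(1 + 2*D)
U(c(5, 1))*d(l, 35) = (3*(1 + 2*3))*(35 - 1*⅘) = (3*(1 + 6))*(35 - ⅘) = (3*7)*(171/5) = 21*(171/5) = 3591/5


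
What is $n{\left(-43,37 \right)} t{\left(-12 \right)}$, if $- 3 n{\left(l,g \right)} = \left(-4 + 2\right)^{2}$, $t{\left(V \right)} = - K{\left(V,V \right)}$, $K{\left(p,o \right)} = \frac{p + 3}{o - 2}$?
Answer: $\frac{6}{7} \approx 0.85714$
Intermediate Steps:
$K{\left(p,o \right)} = \frac{3 + p}{-2 + o}$
$t{\left(V \right)} = - \frac{3 + V}{-2 + V}$
$n{\left(l,g \right)} = - \frac{4}{3}$ ($n{\left(l,g \right)} = - \frac{\left(-4 + 2\right)^{2}}{3} = - \frac{\left(-2\right)^{2}}{3} = \left(- \frac{1}{3}\right) 4 = - \frac{4}{3}$)
$n{\left(-43,37 \right)} t{\left(-12 \right)} = - \frac{4 \frac{-3 - -12}{-2 - 12}}{3} = - \frac{4 \frac{-3 + 12}{-14}}{3} = - \frac{4 \left(\left(- \frac{1}{14}\right) 9\right)}{3} = \left(- \frac{4}{3}\right) \left(- \frac{9}{14}\right) = \frac{6}{7}$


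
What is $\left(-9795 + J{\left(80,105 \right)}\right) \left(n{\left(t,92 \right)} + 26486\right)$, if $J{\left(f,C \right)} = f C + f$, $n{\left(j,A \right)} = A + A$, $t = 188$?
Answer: $-35071050$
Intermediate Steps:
$n{\left(j,A \right)} = 2 A$
$J{\left(f,C \right)} = f + C f$ ($J{\left(f,C \right)} = C f + f = f + C f$)
$\left(-9795 + J{\left(80,105 \right)}\right) \left(n{\left(t,92 \right)} + 26486\right) = \left(-9795 + 80 \left(1 + 105\right)\right) \left(2 \cdot 92 + 26486\right) = \left(-9795 + 80 \cdot 106\right) \left(184 + 26486\right) = \left(-9795 + 8480\right) 26670 = \left(-1315\right) 26670 = -35071050$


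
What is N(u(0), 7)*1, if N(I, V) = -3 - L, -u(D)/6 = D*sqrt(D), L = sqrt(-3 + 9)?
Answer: -3 - sqrt(6) ≈ -5.4495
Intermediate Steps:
L = sqrt(6) ≈ 2.4495
u(D) = -6*D**(3/2) (u(D) = -6*D*sqrt(D) = -6*D**(3/2))
N(I, V) = -3 - sqrt(6)
N(u(0), 7)*1 = (-3 - sqrt(6))*1 = -3 - sqrt(6)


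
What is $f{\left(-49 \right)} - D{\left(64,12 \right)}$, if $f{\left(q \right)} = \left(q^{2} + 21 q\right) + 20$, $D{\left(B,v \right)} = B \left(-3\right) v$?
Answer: $3696$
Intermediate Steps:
$D{\left(B,v \right)} = - 3 B v$
$f{\left(q \right)} = 20 + q^{2} + 21 q$
$f{\left(-49 \right)} - D{\left(64,12 \right)} = \left(20 + \left(-49\right)^{2} + 21 \left(-49\right)\right) - \left(-3\right) 64 \cdot 12 = \left(20 + 2401 - 1029\right) - -2304 = 1392 + 2304 = 3696$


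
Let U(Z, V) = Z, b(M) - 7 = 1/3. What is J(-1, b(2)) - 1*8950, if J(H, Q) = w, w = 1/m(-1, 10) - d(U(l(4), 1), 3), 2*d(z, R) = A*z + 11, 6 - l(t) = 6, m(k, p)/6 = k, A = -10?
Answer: -26867/3 ≈ -8955.7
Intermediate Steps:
m(k, p) = 6*k
b(M) = 22/3 (b(M) = 7 + 1/3 = 22/3)
l(t) = 0 (l(t) = 6 - 1*6 = 6 - 6 = 0)
d(z, R) = 11/2 - 5*z (d(z, R) = (-10*z + 11)/2 = (11 - 10*z)/2 = 11/2 - 5*z)
w = -17/3 (w = 1/(6*(-1)) - (11/2 - 5*0) = 1/(-6) - (11/2 + 0) = -1/6 - 1*11/2 = -1/6 - 11/2 = -17/3 ≈ -5.6667)
J(H, Q) = -17/3
J(-1, b(2)) - 1*8950 = -17/3 - 1*8950 = -17/3 - 8950 = -26867/3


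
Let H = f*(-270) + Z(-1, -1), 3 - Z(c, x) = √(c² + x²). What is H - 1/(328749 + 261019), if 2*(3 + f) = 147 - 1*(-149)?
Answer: -23087647897/589768 - √2 ≈ -39148.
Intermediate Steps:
f = 145 (f = -3 + (147 - 1*(-149))/2 = -3 + (147 + 149)/2 = -3 + (½)*296 = -3 + 148 = 145)
Z(c, x) = 3 - √(c² + x²)
H = -39147 - √2 (H = 145*(-270) + (3 - √((-1)² + (-1)²)) = -39150 + (3 - √(1 + 1)) = -39150 + (3 - √2) = -39147 - √2 ≈ -39148.)
H - 1/(328749 + 261019) = (-39147 - √2) - 1/(328749 + 261019) = (-39147 - √2) - 1/589768 = -23087647897/589768 - √2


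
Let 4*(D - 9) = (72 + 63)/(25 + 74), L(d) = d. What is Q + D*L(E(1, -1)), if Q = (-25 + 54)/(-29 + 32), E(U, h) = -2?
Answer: -595/66 ≈ -9.0152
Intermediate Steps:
D = 411/44 (D = 9 + ((72 + 63)/(25 + 74))/4 = 9 + (135/99)/4 = 9 + (135*(1/99))/4 = 9 + (¼)*(15/11) = 9 + 15/44 = 411/44 ≈ 9.3409)
Q = 29/3 ≈ 9.6667
Q + D*L(E(1, -1)) = 29/3 + (411/44)*(-2) = 29/3 - 411/22 = -595/66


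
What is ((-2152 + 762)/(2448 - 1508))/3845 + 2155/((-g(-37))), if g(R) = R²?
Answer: -779071941/494797670 ≈ -1.5745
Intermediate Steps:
((-2152 + 762)/(2448 - 1508))/3845 + 2155/((-g(-37))) = ((-2152 + 762)/(2448 - 1508))/3845 + 2155/((-1*(-37)²)) = -1390/940*(1/3845) + 2155/((-1*1369)) = -1390*1/940*(1/3845) + 2155/(-1369) = -139/94*1/3845 + 2155*(-1/1369) = -139/361430 - 2155/1369 = -779071941/494797670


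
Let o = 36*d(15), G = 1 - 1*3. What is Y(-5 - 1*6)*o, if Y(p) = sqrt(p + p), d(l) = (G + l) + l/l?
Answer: 504*I*sqrt(22) ≈ 2364.0*I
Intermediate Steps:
G = -2 (G = 1 - 3 = -2)
d(l) = -1 + l (d(l) = (-2 + l) + l/l = (-2 + l) + 1 = -1 + l)
Y(p) = sqrt(2)*sqrt(p) (Y(p) = sqrt(2*p) = sqrt(2)*sqrt(p))
o = 504 (o = 36*(-1 + 15) = 36*14 = 504)
Y(-5 - 1*6)*o = (sqrt(2)*sqrt(-5 - 1*6))*504 = (sqrt(2)*sqrt(-5 - 6))*504 = (sqrt(2)*sqrt(-11))*504 = (sqrt(2)*(I*sqrt(11)))*504 = (I*sqrt(22))*504 = 504*I*sqrt(22)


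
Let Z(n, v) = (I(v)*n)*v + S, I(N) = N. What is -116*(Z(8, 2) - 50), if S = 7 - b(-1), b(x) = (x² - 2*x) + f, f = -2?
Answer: 1392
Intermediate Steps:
b(x) = -2 + x² - 2*x (b(x) = (x² - 2*x) - 2 = -2 + x² - 2*x)
S = 6 (S = 7 - (-2 + (-1)² - 2*(-1)) = 7 - (-2 + 1 + 2) = 7 - 1*1 = 7 - 1 = 6)
Z(n, v) = 6 + n*v² (Z(n, v) = (v*n)*v + 6 = (n*v)*v + 6 = n*v² + 6 = 6 + n*v²)
-116*(Z(8, 2) - 50) = -116*((6 + 8*2²) - 50) = -116*((6 + 8*4) - 50) = -116*((6 + 32) - 50) = -116*(38 - 50) = -116*(-12) = 1392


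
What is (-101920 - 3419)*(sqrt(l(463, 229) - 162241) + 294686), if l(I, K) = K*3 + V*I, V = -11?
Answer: -31041928554 - 105339*I*sqrt(166647) ≈ -3.1042e+10 - 4.3002e+7*I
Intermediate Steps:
l(I, K) = -11*I + 3*K (l(I, K) = K*3 - 11*I = 3*K - 11*I = -11*I + 3*K)
(-101920 - 3419)*(sqrt(l(463, 229) - 162241) + 294686) = (-101920 - 3419)*(sqrt((-11*463 + 3*229) - 162241) + 294686) = -105339*(sqrt((-5093 + 687) - 162241) + 294686) = -105339*(sqrt(-4406 - 162241) + 294686) = -105339*(sqrt(-166647) + 294686) = -105339*(I*sqrt(166647) + 294686) = -105339*(294686 + I*sqrt(166647)) = -31041928554 - 105339*I*sqrt(166647)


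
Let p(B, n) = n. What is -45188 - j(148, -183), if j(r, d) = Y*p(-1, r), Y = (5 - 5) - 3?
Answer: -44744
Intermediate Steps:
Y = -3 (Y = 0 - 3 = -3)
j(r, d) = -3*r
-45188 - j(148, -183) = -45188 - (-3)*148 = -45188 - 1*(-444) = -45188 + 444 = -44744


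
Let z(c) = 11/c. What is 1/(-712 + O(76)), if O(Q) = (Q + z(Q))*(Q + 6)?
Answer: 38/210211 ≈ 0.00018077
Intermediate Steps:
O(Q) = (6 + Q)*(Q + 11/Q) (O(Q) = (Q + 11/Q)*(Q + 6) = (Q + 11/Q)*(6 + Q) = (6 + Q)*(Q + 11/Q))
1/(-712 + O(76)) = 1/(-712 + (11 + 76² + 6*76 + 66/76)) = 1/(-712 + (11 + 5776 + 456 + 66*(1/76))) = 1/(-712 + (11 + 5776 + 456 + 33/38)) = 1/(-712 + 237267/38) = 1/(210211/38) = 38/210211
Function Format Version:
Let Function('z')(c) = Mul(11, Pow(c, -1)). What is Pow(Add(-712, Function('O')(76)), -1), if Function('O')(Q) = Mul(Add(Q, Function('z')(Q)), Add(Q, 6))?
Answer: Rational(38, 210211) ≈ 0.00018077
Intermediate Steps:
Function('O')(Q) = Mul(Add(6, Q), Add(Q, Mul(11, Pow(Q, -1)))) (Function('O')(Q) = Mul(Add(Q, Mul(11, Pow(Q, -1))), Add(Q, 6)) = Mul(Add(Q, Mul(11, Pow(Q, -1))), Add(6, Q)) = Mul(Add(6, Q), Add(Q, Mul(11, Pow(Q, -1)))))
Pow(Add(-712, Function('O')(76)), -1) = Pow(Add(-712, Add(11, Pow(76, 2), Mul(6, 76), Mul(66, Pow(76, -1)))), -1) = Pow(Add(-712, Add(11, 5776, 456, Mul(66, Rational(1, 76)))), -1) = Pow(Add(-712, Add(11, 5776, 456, Rational(33, 38))), -1) = Pow(Add(-712, Rational(237267, 38)), -1) = Pow(Rational(210211, 38), -1) = Rational(38, 210211)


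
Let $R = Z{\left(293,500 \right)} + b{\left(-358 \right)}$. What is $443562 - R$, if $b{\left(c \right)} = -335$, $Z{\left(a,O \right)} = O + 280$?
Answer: $443117$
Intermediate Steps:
$Z{\left(a,O \right)} = 280 + O$
$R = 445$ ($R = \left(280 + 500\right) - 335 = 780 - 335 = 445$)
$443562 - R = 443562 - 445 = 443117$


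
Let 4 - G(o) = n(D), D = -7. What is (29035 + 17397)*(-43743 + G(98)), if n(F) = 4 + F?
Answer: -2030749952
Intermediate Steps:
G(o) = 7 (G(o) = 4 - (4 - 7) = 4 - 1*(-3) = 4 + 3 = 7)
(29035 + 17397)*(-43743 + G(98)) = (29035 + 17397)*(-43743 + 7) = 46432*(-43736) = -2030749952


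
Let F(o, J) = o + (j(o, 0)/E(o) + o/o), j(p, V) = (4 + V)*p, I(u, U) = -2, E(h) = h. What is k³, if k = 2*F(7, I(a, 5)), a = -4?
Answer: 13824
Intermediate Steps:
j(p, V) = p*(4 + V)
F(o, J) = 5 + o (F(o, J) = o + ((o*(4 + 0))/o + o/o) = o + ((o*4)/o + 1) = o + ((4*o)/o + 1) = o + (4 + 1) = o + 5 = 5 + o)
k = 24 (k = 2*(5 + 7) = 2*12 = 24)
k³ = 24³ = 13824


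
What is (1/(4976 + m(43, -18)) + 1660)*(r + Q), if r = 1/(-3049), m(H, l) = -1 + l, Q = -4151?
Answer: -104144718824400/15113893 ≈ -6.8907e+6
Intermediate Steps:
r = -1/3049 ≈ -0.00032798
(1/(4976 + m(43, -18)) + 1660)*(r + Q) = (1/(4976 + (-1 - 18)) + 1660)*(-1/3049 - 4151) = (1/(4976 - 19) + 1660)*(-12656400/3049) = (1/4957 + 1660)*(-12656400/3049) = (8228621/4957)*(-12656400/3049) = -104144718824400/15113893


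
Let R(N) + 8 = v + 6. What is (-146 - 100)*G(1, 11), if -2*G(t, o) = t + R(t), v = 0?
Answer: -123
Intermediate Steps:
R(N) = -2 (R(N) = -8 + (0 + 6) = -8 + 6 = -2)
G(t, o) = 1 - t/2 (G(t, o) = -(t - 2)/2 = -(-2 + t)/2 = 1 - t/2)
(-146 - 100)*G(1, 11) = (-146 - 100)*(1 - 1/2*1) = -246*(1 - 1/2) = -246*1/2 = -123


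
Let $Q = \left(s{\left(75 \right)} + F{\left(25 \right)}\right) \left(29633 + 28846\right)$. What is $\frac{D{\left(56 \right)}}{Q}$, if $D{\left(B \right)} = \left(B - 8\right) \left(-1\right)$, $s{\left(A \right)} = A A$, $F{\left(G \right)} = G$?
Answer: $- \frac{8}{55067725} \approx -1.4528 \cdot 10^{-7}$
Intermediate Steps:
$s{\left(A \right)} = A^{2}$
$D{\left(B \right)} = 8 - B$ ($D{\left(B \right)} = \left(-8 + B\right) \left(-1\right) = 8 - B$)
$Q = 330406350$ ($Q = \left(75^{2} + 25\right) \left(29633 + 28846\right) = \left(5625 + 25\right) 58479 = 5650 \cdot 58479 = 330406350$)
$\frac{D{\left(56 \right)}}{Q} = \frac{8 - 56}{330406350} = \left(8 - 56\right) \frac{1}{330406350} = \left(-48\right) \frac{1}{330406350} = - \frac{8}{55067725}$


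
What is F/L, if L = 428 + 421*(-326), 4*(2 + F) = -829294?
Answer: 138217/91212 ≈ 1.5153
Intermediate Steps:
F = -414651/2 (F = -2 + (¼)*(-829294) = -2 - 414647/2 = -414651/2 ≈ -2.0733e+5)
L = -136818 (L = 428 - 137246 = -136818)
F/L = -414651/2/(-136818) = -414651/2*(-1/136818) = 138217/91212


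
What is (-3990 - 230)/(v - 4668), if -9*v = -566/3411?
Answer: 64774890/71651183 ≈ 0.90403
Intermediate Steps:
v = 566/30699 (v = -(-566)/(9*3411) = -⅑*(-566/3411) = 566/30699 ≈ 0.018437)
(-3990 - 230)/(v - 4668) = (-3990 - 230)/(566/30699 - 4668) = -4220/(-143302366/30699) = -4220*(-30699/143302366) = 64774890/71651183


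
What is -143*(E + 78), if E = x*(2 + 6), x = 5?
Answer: -16874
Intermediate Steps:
E = 40 (E = 5*(2 + 6) = 5*8 = 40)
-143*(E + 78) = -143*(40 + 78) = -143*118 = -16874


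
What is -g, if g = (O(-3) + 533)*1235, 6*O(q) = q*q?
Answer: -1320215/2 ≈ -6.6011e+5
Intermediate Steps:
O(q) = q²/6 (O(q) = (q*q)/6 = q²/6)
g = 1320215/2 (g = ((⅙)*(-3)² + 533)*1235 = ((⅙)*9 + 533)*1235 = (3/2 + 533)*1235 = (1069/2)*1235 = 1320215/2 ≈ 6.6011e+5)
-g = -1*1320215/2 = -1320215/2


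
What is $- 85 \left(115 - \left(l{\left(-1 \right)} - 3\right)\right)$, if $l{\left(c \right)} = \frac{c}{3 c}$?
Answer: $- \frac{30005}{3} \approx -10002.0$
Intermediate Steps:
$l{\left(c \right)} = \frac{1}{3}$ ($l{\left(c \right)} = c \frac{1}{3 c} = \frac{1}{3}$)
$- 85 \left(115 - \left(l{\left(-1 \right)} - 3\right)\right) = - 85 \left(115 - \left(\frac{1}{3} - 3\right)\right) = - 85 \left(115 - - \frac{8}{3}\right) = - 85 \left(115 + \frac{8}{3}\right) = \left(-85\right) \frac{353}{3} = - \frac{30005}{3}$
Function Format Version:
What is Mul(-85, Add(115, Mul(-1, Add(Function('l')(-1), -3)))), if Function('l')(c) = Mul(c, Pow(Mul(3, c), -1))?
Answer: Rational(-30005, 3) ≈ -10002.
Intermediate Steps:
Function('l')(c) = Rational(1, 3) (Function('l')(c) = Mul(c, Mul(Rational(1, 3), Pow(c, -1))) = Rational(1, 3))
Mul(-85, Add(115, Mul(-1, Add(Function('l')(-1), -3)))) = Mul(-85, Add(115, Mul(-1, Add(Rational(1, 3), -3)))) = Mul(-85, Add(115, Mul(-1, Rational(-8, 3)))) = Mul(-85, Add(115, Rational(8, 3))) = Mul(-85, Rational(353, 3)) = Rational(-30005, 3)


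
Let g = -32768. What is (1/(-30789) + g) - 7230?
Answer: -1231498423/30789 ≈ -39998.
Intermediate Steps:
(1/(-30789) + g) - 7230 = (1/(-30789) - 32768) - 7230 = (-1/30789 - 32768) - 7230 = -1008893953/30789 - 7230 = -1231498423/30789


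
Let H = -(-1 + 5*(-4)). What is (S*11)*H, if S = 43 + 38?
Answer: 18711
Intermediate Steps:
S = 81
H = 21 (H = -(-1 - 20) = -1*(-21) = 21)
(S*11)*H = (81*11)*21 = 891*21 = 18711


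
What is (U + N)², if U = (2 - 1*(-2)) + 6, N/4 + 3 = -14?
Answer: 3364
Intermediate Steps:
N = -68 (N = -12 + 4*(-14) = -12 - 56 = -68)
U = 10 (U = (2 + 2) + 6 = 4 + 6 = 10)
(U + N)² = (10 - 68)² = (-58)² = 3364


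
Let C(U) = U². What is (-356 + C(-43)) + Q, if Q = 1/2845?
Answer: 4247586/2845 ≈ 1493.0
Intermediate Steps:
Q = 1/2845 ≈ 0.00035149
(-356 + C(-43)) + Q = (-356 + (-43)²) + 1/2845 = (-356 + 1849) + 1/2845 = 1493 + 1/2845 = 4247586/2845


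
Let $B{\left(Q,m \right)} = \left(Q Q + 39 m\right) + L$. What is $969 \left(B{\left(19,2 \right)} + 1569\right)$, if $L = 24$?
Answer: $1969008$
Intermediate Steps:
$B{\left(Q,m \right)} = 24 + Q^{2} + 39 m$ ($B{\left(Q,m \right)} = \left(Q Q + 39 m\right) + 24 = \left(Q^{2} + 39 m\right) + 24 = 24 + Q^{2} + 39 m$)
$969 \left(B{\left(19,2 \right)} + 1569\right) = 969 \left(\left(24 + 19^{2} + 39 \cdot 2\right) + 1569\right) = 969 \left(\left(24 + 361 + 78\right) + 1569\right) = 969 \left(463 + 1569\right) = 969 \cdot 2032 = 1969008$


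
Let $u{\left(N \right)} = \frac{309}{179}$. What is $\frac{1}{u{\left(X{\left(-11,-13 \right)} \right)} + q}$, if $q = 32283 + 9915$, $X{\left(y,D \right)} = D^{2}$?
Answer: $\frac{179}{7553751} \approx 2.3697 \cdot 10^{-5}$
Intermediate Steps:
$u{\left(N \right)} = \frac{309}{179}$ ($u{\left(N \right)} = 309 \cdot \frac{1}{179} = \frac{309}{179}$)
$q = 42198$
$\frac{1}{u{\left(X{\left(-11,-13 \right)} \right)} + q} = \frac{1}{\frac{309}{179} + 42198} = \frac{1}{\frac{7553751}{179}} = \frac{179}{7553751}$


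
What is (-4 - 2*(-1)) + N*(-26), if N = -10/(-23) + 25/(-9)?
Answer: 12196/207 ≈ 58.918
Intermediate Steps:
N = -485/207 (N = -10*(-1/23) + 25*(-⅑) = 10/23 - 25/9 = -485/207 ≈ -2.3430)
(-4 - 2*(-1)) + N*(-26) = (-4 - 2*(-1)) - 485/207*(-26) = (-4 + 2) + 12610/207 = -2 + 12610/207 = 12196/207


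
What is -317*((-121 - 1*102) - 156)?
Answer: 120143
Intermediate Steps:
-317*((-121 - 1*102) - 156) = -317*((-121 - 102) - 156) = -317*(-223 - 156) = -317*(-379) = 120143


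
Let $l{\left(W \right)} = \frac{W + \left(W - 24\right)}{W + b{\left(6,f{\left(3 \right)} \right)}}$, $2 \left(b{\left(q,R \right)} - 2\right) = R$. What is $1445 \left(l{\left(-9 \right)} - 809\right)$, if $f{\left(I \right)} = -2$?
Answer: $- \frac{4645675}{4} \approx -1.1614 \cdot 10^{6}$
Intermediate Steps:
$b{\left(q,R \right)} = 2 + \frac{R}{2}$
$l{\left(W \right)} = \frac{-24 + 2 W}{1 + W}$ ($l{\left(W \right)} = \frac{W + \left(W - 24\right)}{W + \left(2 + \frac{1}{2} \left(-2\right)\right)} = \frac{W + \left(-24 + W\right)}{W + \left(2 - 1\right)} = \frac{-24 + 2 W}{W + 1} = \frac{-24 + 2 W}{1 + W}$)
$1445 \left(l{\left(-9 \right)} - 809\right) = 1445 \left(\frac{2 \left(-12 - 9\right)}{1 - 9} - 809\right) = 1445 \left(2 \frac{1}{-8} \left(-21\right) - 809\right) = 1445 \left(2 \left(- \frac{1}{8}\right) \left(-21\right) - 809\right) = 1445 \left(\frac{21}{4} - 809\right) = 1445 \left(- \frac{3215}{4}\right) = - \frac{4645675}{4}$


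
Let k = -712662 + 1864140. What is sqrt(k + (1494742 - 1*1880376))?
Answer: 2*sqrt(191461) ≈ 875.13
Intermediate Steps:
k = 1151478
sqrt(k + (1494742 - 1*1880376)) = sqrt(1151478 + (1494742 - 1*1880376)) = sqrt(1151478 + (1494742 - 1880376)) = sqrt(1151478 - 385634) = sqrt(765844) = 2*sqrt(191461)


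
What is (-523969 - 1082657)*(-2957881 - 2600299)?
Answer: 8929916500680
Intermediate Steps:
(-523969 - 1082657)*(-2957881 - 2600299) = -1606626*(-5558180) = 8929916500680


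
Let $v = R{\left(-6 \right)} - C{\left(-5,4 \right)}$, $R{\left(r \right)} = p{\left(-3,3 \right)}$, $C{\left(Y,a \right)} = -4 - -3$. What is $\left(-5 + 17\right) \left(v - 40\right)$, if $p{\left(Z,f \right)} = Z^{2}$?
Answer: $-360$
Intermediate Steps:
$C{\left(Y,a \right)} = -1$ ($C{\left(Y,a \right)} = -4 + 3 = -1$)
$R{\left(r \right)} = 9$ ($R{\left(r \right)} = \left(-3\right)^{2} = 9$)
$v = 10$ ($v = 9 - -1 = 9 + 1 = 10$)
$\left(-5 + 17\right) \left(v - 40\right) = \left(-5 + 17\right) \left(10 - 40\right) = 12 \left(-30\right) = -360$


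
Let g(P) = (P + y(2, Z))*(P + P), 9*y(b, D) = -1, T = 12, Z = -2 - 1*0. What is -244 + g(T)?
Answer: 124/3 ≈ 41.333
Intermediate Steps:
Z = -2 (Z = -2 + 0 = -2)
y(b, D) = -⅑ (y(b, D) = (⅑)*(-1) = -⅑)
g(P) = 2*P*(-⅑ + P) (g(P) = (P - ⅑)*(P + P) = (-⅑ + P)*(2*P) = 2*P*(-⅑ + P))
-244 + g(T) = -244 + (2/9)*12*(-1 + 9*12) = -244 + (2/9)*12*(-1 + 108) = -244 + (2/9)*12*107 = -244 + 856/3 = 124/3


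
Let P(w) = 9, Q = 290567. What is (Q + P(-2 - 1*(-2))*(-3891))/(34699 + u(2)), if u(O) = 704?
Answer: 255548/35403 ≈ 7.2183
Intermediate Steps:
(Q + P(-2 - 1*(-2))*(-3891))/(34699 + u(2)) = (290567 + 9*(-3891))/(34699 + 704) = (290567 - 35019)/35403 = 255548*(1/35403) = 255548/35403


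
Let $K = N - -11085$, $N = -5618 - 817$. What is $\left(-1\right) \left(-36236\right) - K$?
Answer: $31586$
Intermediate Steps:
$N = -6435$ ($N = -5618 - 817 = -6435$)
$K = 4650$ ($K = -6435 - -11085 = -6435 + 11085 = 4650$)
$\left(-1\right) \left(-36236\right) - K = \left(-1\right) \left(-36236\right) - 4650 = 36236 - 4650 = 31586$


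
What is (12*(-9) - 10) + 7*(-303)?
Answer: -2239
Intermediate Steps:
(12*(-9) - 10) + 7*(-303) = (-108 - 10) - 2121 = -118 - 2121 = -2239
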